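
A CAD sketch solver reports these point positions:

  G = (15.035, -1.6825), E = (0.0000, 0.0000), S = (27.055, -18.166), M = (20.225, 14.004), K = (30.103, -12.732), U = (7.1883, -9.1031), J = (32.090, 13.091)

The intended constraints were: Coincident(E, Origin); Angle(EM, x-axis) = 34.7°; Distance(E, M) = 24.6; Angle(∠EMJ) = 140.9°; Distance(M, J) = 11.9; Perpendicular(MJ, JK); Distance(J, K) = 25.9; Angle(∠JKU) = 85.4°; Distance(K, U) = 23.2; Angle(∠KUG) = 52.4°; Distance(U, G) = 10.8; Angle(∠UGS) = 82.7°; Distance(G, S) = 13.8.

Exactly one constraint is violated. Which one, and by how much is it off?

Distance(G, S) = 13.8 — off by 6.60.

E = (0.00, 0.00) ✓; EM at 34.70° ✓; |EM| = 24.60 ✓; ∠EMJ = 140.9° ✓; |MJ| = 11.90 ✓; ∠(MJ, JK) = 90.00° ✓; |JK| = 25.90 ✓; ∠JKU = 85.40° ✓; |KU| = 23.20 ✓; ∠KUG = 52.40° ✓; |UG| = 10.80 ✓; ∠UGS = 82.70° ✓; |GS| = 20.40 ✗.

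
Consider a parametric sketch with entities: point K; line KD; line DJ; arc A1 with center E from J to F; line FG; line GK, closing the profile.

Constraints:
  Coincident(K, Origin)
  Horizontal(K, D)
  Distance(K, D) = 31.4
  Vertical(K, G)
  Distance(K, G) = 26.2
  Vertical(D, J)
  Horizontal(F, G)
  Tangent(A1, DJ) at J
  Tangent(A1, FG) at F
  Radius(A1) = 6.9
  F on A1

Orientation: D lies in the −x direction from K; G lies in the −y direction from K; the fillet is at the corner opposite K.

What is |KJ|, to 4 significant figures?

36.86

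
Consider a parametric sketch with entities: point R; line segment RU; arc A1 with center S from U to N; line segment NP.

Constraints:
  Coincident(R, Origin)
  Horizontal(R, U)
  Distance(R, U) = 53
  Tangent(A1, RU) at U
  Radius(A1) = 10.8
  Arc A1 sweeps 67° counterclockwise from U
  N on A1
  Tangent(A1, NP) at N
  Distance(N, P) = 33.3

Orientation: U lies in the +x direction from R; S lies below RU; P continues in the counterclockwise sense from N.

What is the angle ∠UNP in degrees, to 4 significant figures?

146.5°

On A1, U sits at bearing 90° from S; a 67° counterclockwise sweep puts N at bearing 157°, so N = S + 10.8·(cos 157°, sin 157°) = (43.06, -6.580). The tangent condition forces SN to be normal to NP, so NP runs along (−sin 157°, cos 157°); with |NP| = 33.3, P = (30.05, -37.23). Then cos ∠UNP = NU·NP / (|NU||NP|), giving 146.5°.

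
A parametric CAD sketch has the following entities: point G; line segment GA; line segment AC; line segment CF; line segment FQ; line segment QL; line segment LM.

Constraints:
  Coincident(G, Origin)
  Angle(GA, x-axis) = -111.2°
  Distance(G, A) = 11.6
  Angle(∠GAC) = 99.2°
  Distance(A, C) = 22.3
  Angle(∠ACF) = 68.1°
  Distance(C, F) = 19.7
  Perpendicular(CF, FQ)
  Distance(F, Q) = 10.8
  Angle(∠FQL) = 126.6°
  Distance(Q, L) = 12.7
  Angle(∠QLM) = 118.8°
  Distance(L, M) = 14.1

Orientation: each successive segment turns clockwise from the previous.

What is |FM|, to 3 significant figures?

26.2

G is at the origin; GA runs at -111.2° with length 11.6, so A = (-4.19, -10.8). ∠GAC = 99.2° gives AC at 168° from the x-axis; with |AC| = 22.3, C = (-26.0, -6.18). ∠ACF = 68.1° gives CF at 56.1° from the x-axis; with |CF| = 19.7, F = (-15.0, 10.2). CF ⟂ FQ, so FQ runs at -33.9°; with |FQ| = 10.8, Q = (-6.06, 4.15). ∠FQL = 126.6° gives QL at -87.3° from the x-axis; with |QL| = 12.7, L = (-5.46, -8.54). ∠QLM = 118.8° gives LM at -148° from the x-axis; with |LM| = 14.1, M = (-17.5, -15.9). Then |FM| = |M − F| = 26.2.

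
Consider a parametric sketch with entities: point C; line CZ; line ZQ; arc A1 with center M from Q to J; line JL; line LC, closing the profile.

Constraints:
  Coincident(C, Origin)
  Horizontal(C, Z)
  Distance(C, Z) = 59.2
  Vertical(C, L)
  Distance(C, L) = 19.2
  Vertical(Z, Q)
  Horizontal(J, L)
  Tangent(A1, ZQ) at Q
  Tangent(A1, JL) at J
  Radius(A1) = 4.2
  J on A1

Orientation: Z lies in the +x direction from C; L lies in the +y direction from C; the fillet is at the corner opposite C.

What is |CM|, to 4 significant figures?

57.01

C and L share the same x with |CL| = 19.2 and L on the +y side, so L = (0.000, 19.20). The virtual corner opposite C is at (59.20, 19.20). Tangency of A1 to ZQ means the radius MQ is perpendicular to ZQ and the tangent condition forces MJ to be normal to JL, with radius 4.2, so the center M sits 4.2 in from both sides at M = (55.00, 15.00). Then |CM| = |M − C| = 57.01.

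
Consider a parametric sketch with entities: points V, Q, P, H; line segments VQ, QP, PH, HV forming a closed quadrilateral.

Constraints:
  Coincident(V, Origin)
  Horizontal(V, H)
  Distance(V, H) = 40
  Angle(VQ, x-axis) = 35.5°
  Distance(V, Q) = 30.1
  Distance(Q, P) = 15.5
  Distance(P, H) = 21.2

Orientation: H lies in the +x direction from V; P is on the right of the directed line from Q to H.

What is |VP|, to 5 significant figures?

19.244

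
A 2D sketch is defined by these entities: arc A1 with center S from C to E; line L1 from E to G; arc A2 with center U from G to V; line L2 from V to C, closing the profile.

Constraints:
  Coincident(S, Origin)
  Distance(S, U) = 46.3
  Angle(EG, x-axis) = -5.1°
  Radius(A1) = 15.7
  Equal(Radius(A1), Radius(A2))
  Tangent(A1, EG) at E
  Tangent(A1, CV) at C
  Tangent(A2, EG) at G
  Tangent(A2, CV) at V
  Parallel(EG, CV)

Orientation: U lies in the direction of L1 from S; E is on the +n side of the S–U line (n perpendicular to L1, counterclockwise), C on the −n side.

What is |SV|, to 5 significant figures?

48.889

The slot axis is L1's direction at -5.1°, so u = (cos -5.1°, sin -5.1°) = (0.99604, -0.088894) and n = (−sin -5.1°, cos -5.1°) = (0.088894, 0.99604). S is at the origin and U lies 46.3 along u from S, so U = 46.3·u = (46.117, -4.1158). Tangency of A1 to both parallel lines with radius 15.7 puts E and C at S ± 15.7·n: E = (1.3956, 15.638), C = (-1.3956, -15.638). Equal radii place G and V the same way about U: G = U + 15.7·n = (47.512, 11.522), V = U − 15.7·n = (44.721, -19.754). Then |SV| = |V − S| = 48.889.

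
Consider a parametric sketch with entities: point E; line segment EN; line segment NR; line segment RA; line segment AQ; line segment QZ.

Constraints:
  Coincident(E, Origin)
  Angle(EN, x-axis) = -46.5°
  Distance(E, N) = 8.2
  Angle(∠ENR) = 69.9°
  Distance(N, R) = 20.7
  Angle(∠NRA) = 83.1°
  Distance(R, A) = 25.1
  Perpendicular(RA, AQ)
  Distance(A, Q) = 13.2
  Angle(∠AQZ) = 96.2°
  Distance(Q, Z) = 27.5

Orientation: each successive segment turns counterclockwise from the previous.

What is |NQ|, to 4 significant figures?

23.78

E is at the origin; EN runs at -46.5° with length 8.2, so N = (5.645, -5.948). ∠ENR = 69.9° gives NR at 63.60° from the x-axis; with |NR| = 20.7, R = (14.85, 12.59). ∠NRA = 83.1° gives RA at 160.5° from the x-axis; with |RA| = 25.1, A = (-8.812, 20.97). The perpendicularity gives AQ at right angles to RA, so AQ runs at -109.5°; with |AQ| = 13.2, Q = (-13.22, 8.529). Then |NQ| = |Q − N| = 23.78.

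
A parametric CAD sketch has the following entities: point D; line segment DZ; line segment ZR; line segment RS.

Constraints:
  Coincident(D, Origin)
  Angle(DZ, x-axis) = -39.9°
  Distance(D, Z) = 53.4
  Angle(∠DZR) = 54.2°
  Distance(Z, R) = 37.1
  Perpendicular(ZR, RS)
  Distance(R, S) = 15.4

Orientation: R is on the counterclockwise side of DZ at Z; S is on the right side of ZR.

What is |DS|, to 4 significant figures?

59.00

D is at the origin; DZ runs at -39.9° with length 53.4, so Z = 53.4·(cos -39.9°, sin -39.9°) = (40.97, -34.25). ∠DZR = 54.2°, so ZR runs at -39.9° + (180° − 54.2°) = 85.90° from the x-axis; with |ZR| = 37.1, R = Z + 37.1·(cos 85.90°, sin 85.90°) = (43.62, 2.752). ZR is perpendicular to RS; with |RS| = 15.4 on the right of ZR, S = R + 15.4·(0.9974, -0.07150) = (58.98, 1.651). Then |DS| = |S − D| = 59.00.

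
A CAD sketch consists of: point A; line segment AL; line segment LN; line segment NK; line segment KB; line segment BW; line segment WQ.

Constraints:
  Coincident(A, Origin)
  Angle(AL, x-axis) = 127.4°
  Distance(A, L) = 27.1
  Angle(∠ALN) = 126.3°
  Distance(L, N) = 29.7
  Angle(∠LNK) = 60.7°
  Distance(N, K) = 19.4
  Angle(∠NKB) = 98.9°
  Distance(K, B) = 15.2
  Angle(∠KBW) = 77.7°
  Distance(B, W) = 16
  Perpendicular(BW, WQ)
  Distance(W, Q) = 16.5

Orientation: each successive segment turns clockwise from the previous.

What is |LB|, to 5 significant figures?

13.059

A is at the origin; AL runs at 127.4° with length 27.1, so L = (-16.460, 21.529). ∠ALN = 126.3° gives LN at 73.700° from the x-axis; with |LN| = 29.7, N = (-8.1241, 50.035). ∠LNK = 60.7° gives NK at -45.600° from the x-axis; with |NK| = 19.4, K = (5.4494, 36.174). ∠NKB = 98.9° gives KB at -126.70° from the x-axis; with |KB| = 15.2, B = (-3.6345, 23.987). Then |LB| = |B − L| = 13.059.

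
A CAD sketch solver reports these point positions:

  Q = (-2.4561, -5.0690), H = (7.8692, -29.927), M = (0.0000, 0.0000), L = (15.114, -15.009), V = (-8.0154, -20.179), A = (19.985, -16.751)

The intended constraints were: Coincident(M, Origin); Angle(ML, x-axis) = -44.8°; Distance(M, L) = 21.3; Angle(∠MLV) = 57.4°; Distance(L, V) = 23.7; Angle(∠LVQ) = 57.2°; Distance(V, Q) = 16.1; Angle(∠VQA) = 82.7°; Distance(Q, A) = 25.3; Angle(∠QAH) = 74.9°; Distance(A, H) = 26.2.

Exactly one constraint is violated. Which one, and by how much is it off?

Distance(A, H) = 26.2 — off by 8.30.

M = (0.00, 0.00) ✓; ML at -44.80° ✓; |ML| = 21.30 ✓; ∠MLV = 57.40° ✓; |LV| = 23.70 ✓; ∠LVQ = 57.20° ✓; |VQ| = 16.10 ✓; ∠VQA = 82.70° ✓; |QA| = 25.30 ✓; ∠QAH = 74.90° ✓; |AH| = 17.90 ✗.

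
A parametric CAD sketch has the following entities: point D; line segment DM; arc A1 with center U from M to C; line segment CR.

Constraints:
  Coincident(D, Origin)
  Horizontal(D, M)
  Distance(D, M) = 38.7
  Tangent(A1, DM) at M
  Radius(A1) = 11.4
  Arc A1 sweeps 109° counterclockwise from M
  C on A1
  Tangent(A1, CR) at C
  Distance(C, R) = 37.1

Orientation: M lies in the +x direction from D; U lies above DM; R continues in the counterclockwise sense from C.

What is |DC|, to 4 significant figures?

51.74

D is at the origin; DM is horizontal with |DM| = 38.7 and M on the +x side, so M = (38.70, 0.000). Tangency of A1 to DM means the radius UM is perpendicular to DM, so U = M + (0, 11.4) = (38.70, 11.40). On A1, M sits at bearing -90° from U; a 109° counterclockwise sweep puts C at bearing 19°, so C = U + 11.4·(cos 19°, sin 19°) = (49.48, 15.11). Then |DC| = |C − D| = 51.74.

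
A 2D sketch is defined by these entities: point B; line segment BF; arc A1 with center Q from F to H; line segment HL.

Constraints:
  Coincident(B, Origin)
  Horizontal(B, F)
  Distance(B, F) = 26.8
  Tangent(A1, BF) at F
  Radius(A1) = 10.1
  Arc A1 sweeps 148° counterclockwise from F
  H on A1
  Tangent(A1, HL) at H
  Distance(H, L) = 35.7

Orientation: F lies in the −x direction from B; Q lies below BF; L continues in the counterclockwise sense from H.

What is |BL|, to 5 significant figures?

37.630

B is at the origin; B and F share the same y with |BF| = 26.8 and F on the −x side, so F = (-26.800, 0.0000). A1 meets BF tangentially, so QF is at right angles to BF, so Q = F + (0, -10.1) = (-26.800, -10.100). On A1, F sits at bearing 90° from Q; a 148° counterclockwise sweep puts H at bearing 238°, so H = Q + 10.1·(cos 238°, sin 238°) = (-32.152, -18.665). Since A1 is tangent to HL there, QH ⟂ HL, so HL runs along (−sin 238°, cos 238°); with |HL| = 35.7, L = (-1.8769, -37.583). Then |BL| = |L − B| = 37.630.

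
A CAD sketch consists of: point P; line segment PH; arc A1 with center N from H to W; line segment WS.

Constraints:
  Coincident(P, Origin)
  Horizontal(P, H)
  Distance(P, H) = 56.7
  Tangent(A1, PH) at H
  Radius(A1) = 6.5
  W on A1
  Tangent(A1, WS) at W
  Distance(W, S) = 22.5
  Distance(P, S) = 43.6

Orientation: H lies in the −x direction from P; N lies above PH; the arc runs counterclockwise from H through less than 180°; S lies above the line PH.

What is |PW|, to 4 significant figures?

51.50

P is at the origin; PH is horizontal with |PH| = 56.7 and H on the −x side, so H = (-56.70, 0.000). The tangent condition forces NH to be normal to PH, so N = H + (0, 6.5) = (-56.70, 6.500). Since NW ⟂ WS (tangency), |NS| = √(6.5² + 22.5²) = 23.42 regardless of where W sits on A1. So S lies on both circle(P, 43.6) and circle(N, 23.42); the above-PH intersection is S = (-38.25, 20.93). W is the foot of the tangent from S: W = (-51.43, 2.692).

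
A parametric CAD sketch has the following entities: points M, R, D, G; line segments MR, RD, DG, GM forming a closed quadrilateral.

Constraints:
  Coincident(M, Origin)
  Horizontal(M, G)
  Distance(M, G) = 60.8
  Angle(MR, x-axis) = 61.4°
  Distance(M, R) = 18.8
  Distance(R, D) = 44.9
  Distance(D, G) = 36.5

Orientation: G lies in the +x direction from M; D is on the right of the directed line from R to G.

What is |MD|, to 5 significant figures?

38.770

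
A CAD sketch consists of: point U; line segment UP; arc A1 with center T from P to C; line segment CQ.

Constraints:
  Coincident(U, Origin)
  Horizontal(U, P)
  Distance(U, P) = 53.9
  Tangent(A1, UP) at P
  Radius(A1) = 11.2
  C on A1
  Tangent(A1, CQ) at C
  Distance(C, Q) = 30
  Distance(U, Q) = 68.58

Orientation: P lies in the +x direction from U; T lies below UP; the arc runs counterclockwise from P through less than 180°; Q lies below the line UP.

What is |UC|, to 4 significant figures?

45.82

Checks: U = (0.00, 0.00) ✓; |TC| = 11.20 ✓; ∠(TC, CQ) = 90.00° ✓; |CQ| = 30.00 ✓; |UQ| = 68.58 ✓.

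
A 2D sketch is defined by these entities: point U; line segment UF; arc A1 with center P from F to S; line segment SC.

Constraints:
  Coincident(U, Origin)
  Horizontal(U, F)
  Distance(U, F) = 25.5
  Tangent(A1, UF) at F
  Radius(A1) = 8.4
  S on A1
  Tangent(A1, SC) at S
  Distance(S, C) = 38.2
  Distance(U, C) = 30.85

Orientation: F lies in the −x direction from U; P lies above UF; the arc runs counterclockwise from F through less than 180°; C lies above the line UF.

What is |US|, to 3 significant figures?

19.6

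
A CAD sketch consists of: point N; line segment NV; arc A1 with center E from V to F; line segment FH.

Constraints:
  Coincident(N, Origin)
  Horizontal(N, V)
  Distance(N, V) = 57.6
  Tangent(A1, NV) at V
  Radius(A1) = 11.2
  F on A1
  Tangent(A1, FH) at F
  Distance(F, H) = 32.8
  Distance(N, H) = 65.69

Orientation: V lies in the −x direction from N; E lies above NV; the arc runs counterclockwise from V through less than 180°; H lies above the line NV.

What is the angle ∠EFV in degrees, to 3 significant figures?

43.4°

N is at the origin; N and V share the same y with |NV| = 57.6 and V on the −x side, so V = (-57.6, 0.00). Tangency of A1 to NV means the radius EV is perpendicular to NV, so E = V + (0, 11.2) = (-57.6, 11.2). Since EF ⟂ FH (tangency), |EH| = √(11.2² + 32.8²) = 34.7 regardless of where F sits on A1. So H lies on both circle(N, 65.69) and circle(E, 34.7); the above-NV intersection is H = (-48.3, 44.6). F is the foot of the tangent from H: F = (-46.4, 11.8).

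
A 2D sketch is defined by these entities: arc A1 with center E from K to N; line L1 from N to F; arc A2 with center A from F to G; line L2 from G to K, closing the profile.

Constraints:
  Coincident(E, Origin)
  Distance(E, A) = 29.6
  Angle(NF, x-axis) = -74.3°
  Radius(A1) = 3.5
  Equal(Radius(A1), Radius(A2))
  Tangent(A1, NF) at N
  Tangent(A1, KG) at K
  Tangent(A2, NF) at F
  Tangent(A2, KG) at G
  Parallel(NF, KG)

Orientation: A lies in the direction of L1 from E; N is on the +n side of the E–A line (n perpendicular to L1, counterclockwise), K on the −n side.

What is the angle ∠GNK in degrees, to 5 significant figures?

76.695°

The slot axis is L1's direction at -74.3°, so u = (cos -74.3°, sin -74.3°) = (0.27060, -0.96269) and n = (−sin -74.3°, cos -74.3°) = (0.96269, 0.27060). E is at the origin and A lies 29.6 along u from E, so A = 29.6·u = (8.0098, -28.496). Tangency of A1 to both parallel lines with radius 3.5 puts N and K at E ± 3.5·n: N = (3.3694, 0.94710), K = (-3.3694, -0.94710). Equal radii place F and G the same way about A: F = A + 3.5·n = (11.379, -27.549), G = A − 3.5·n = (4.6404, -29.443). Then cos ∠GNK = NG·NK / (|NG||NK|), giving 76.695°.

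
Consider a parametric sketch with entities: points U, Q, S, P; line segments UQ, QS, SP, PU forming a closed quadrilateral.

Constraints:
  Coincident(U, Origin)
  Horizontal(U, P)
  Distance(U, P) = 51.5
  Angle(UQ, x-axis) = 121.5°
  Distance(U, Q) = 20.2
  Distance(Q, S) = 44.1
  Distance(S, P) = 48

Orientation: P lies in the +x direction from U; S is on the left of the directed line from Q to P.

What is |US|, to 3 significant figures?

48.9

U is at the origin; U and P share the same y with |UP| = 51.5 and P in +x, so P = (51.5, 0). UQ runs at 121.5° with |UQ| = 20.2, so Q = (-10.6, 17.2). S is determined by |QS| = 44.1 and |SP| = 48.0 together: it lies at the intersection of circle(Q, 44.1) and circle(P, 48.0). With |QP| = 64.4, the foot of the radical line on QP is 29.4 from Q and the perpendicular offset is √(44.1² − 29.4²) = 32.9. Taking the left-of-QP solution: S = (26.6, 41.0).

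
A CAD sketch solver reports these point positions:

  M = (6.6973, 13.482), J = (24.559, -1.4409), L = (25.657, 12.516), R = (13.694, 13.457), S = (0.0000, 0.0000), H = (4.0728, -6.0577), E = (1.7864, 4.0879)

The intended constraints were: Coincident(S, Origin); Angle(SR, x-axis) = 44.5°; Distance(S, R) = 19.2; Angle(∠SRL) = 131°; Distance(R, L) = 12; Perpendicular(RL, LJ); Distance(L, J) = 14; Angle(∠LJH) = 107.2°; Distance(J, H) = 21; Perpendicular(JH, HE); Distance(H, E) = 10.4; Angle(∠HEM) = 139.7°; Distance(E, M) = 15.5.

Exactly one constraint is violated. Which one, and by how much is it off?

Distance(E, M) = 15.5 — off by 4.90.

S = (0.00, 0.00) ✓; SR at 44.50° ✓; |SR| = 19.20 ✓; ∠SRL = 131.0° ✓; |RL| = 12.00 ✓; ∠(RL, LJ) = 90.00° ✓; |LJ| = 14.00 ✓; ∠LJH = 107.2° ✓; |JH| = 21.00 ✓; ∠(JH, HE) = 90.00° ✓; |HE| = 10.40 ✓; ∠HEM = 139.7° ✓; |EM| = 10.60 ✗.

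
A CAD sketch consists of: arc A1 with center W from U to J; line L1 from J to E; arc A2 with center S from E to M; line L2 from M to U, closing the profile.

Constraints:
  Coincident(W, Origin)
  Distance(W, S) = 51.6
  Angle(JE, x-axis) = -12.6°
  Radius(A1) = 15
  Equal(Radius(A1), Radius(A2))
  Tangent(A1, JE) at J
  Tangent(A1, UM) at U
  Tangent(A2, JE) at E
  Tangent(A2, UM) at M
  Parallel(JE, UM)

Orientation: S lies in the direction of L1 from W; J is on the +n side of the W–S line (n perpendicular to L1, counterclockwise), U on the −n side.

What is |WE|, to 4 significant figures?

53.74

Tangency of A1 to both parallel lines with radius 15.0 puts J and U at W ± 15.0·n: J = (3.272, 14.64), U = (-3.272, -14.64). Equal radii place E and M the same way about S: E = S + 15.0·n = (53.63, 3.383), M = S − 15.0·n = (47.09, -25.89). Then |WE| = |E − W| = 53.74.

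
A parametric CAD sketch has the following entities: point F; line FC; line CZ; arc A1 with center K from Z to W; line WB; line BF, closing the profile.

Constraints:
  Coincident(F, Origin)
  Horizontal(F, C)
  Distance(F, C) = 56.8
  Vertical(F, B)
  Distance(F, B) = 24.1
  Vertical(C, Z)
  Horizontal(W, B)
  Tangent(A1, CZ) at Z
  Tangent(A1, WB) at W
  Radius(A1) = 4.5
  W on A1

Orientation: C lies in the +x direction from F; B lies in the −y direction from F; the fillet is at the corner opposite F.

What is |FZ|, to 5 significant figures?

60.087

F is at the origin; FC is horizontal with |FC| = 56.8 and C on the +x side, so C = (56.800, 0.0000). F and B share the same x with |FB| = 24.1 and B on the −y side, so B = (0.0000, -24.100). The virtual corner opposite F is at (56.800, -24.100). A1 meets CZ tangentially, so KZ is at right angles to CZ and tangency of A1 to WB means the radius KW is perpendicular to WB, with radius 4.5, so the center K sits 4.5 in from both sides at K = (52.300, -19.600). That places the tangent points at Z = (56.800, -19.600) on CZ and W = (52.300, -24.100) on WB. Then |FZ| = |Z − F| = 60.087.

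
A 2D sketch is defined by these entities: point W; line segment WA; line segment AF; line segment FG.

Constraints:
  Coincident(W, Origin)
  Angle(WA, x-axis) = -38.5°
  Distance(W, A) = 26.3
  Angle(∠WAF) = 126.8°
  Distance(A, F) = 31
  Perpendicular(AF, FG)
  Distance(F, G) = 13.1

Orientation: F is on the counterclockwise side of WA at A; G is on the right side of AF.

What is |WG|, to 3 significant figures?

57.9

W is at the origin; WA runs at -38.5° with length 26.3, so A = 26.3·(cos -38.5°, sin -38.5°) = (20.6, -16.4). ∠WAF = 126.8°, so AF runs at -38.5° + (180° − 126.8°) = 14.7° from the x-axis; with |AF| = 31.0, F = A + 31.0·(cos 14.7°, sin 14.7°) = (50.6, -8.51). AF ⟂ FG; with |FG| = 13.1 on the right of AF, G = F + 13.1·(0.254, -0.967) = (53.9, -21.2). Then |WG| = |G − W| = 57.9.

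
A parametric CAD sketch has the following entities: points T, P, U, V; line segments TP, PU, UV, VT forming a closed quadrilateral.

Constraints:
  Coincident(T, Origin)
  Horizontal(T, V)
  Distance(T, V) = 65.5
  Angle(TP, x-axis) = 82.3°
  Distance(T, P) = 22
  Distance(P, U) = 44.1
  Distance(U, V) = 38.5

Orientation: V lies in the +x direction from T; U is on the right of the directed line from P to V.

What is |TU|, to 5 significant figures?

32.363

Checks: |PU| = 44.10 ✓; |UV| = 38.50 ✓.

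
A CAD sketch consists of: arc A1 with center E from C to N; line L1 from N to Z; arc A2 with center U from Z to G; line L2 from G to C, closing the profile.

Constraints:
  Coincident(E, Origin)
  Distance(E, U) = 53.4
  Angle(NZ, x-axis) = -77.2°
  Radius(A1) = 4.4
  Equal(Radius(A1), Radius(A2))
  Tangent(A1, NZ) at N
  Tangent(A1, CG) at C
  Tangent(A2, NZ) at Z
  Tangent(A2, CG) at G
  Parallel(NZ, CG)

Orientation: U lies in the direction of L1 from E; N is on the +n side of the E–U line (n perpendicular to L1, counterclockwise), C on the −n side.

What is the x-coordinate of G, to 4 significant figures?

7.540

Tangency of A1 to both parallel lines with radius 4.4 puts N and C at E ± 4.4·n: N = (4.291, 0.9748), C = (-4.291, -0.9748). Equal radii place Z and G the same way about U: Z = U + 4.4·n = (16.12, -51.10), G = U − 4.4·n = (7.540, -53.05). So G.x = 7.540.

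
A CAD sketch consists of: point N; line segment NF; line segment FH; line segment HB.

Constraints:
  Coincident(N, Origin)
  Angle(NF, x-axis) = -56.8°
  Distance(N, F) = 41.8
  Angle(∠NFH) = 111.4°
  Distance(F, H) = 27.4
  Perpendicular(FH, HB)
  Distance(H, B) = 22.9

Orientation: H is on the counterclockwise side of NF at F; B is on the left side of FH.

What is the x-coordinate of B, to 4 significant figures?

45.03

N is at the origin; NF runs at -56.8° with length 41.8, so F = 41.8·(cos -56.8°, sin -56.8°) = (22.89, -34.98). ∠NFH = 111.4°, so FH runs at -56.8° + (180° − 111.4°) = 11.80° from the x-axis; with |FH| = 27.4, H = F + 27.4·(cos 11.80°, sin 11.80°) = (49.71, -29.37). FH is perpendicular to HB; with |HB| = 22.9 on the left of FH, B = H + 22.9·(-0.2045, 0.9789) = (45.03, -6.957). So B.x = 45.03.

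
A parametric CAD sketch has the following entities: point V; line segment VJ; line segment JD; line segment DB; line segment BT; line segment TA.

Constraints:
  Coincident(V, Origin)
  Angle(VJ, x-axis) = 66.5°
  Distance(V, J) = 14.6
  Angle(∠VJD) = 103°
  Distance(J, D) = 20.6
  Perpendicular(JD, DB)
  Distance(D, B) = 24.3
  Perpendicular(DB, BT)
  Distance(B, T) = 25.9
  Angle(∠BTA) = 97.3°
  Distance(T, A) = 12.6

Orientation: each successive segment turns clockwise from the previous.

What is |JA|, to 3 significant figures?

13.7

V is at the origin; VJ runs at 66.5° with length 14.6, so J = (5.82, 13.4). ∠VJD = 103.0° gives JD at -10.5° from the x-axis; with |JD| = 20.6, D = (26.1, 9.64). JD ⟂ DB, so DB runs at -100°; with |DB| = 24.3, B = (21.6, -14.3). DB ⟂ BT, so BT runs at 170°; with |BT| = 25.9, T = (-3.82, -9.54). ∠BTA = 97.3° gives TA at 86.8° from the x-axis; with |TA| = 12.6, A = (-3.11, 3.04). Then |JA| = |A − J| = 13.7.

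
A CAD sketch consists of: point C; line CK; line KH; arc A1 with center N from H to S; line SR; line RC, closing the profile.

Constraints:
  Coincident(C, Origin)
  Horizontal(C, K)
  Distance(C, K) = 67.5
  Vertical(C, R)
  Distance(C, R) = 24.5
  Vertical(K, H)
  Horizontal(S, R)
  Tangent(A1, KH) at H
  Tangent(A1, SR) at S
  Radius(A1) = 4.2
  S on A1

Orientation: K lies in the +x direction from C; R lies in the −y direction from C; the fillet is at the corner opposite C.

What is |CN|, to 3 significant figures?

66.5

C is at the origin; C and K share the same y with |CK| = 67.5 and K on the +x side, so K = (67.5, 0.00). CR is vertical with |CR| = 24.5 and R on the −y side, so R = (0.00, -24.5). The virtual corner opposite C is at (67.5, -24.5). A1 meets KH tangentially, so NH is at right angles to KH and since A1 is tangent to SR there, NS ⟂ SR, with radius 4.2, so the center N sits 4.2 in from both sides at N = (63.3, -20.3). Then |CN| = |N − C| = 66.5.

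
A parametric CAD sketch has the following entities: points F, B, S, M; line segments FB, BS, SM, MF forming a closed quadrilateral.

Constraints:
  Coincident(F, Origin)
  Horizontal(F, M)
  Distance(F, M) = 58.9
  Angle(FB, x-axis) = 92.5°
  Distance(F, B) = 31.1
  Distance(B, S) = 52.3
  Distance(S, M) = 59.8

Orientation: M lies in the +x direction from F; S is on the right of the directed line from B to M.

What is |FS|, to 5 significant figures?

21.256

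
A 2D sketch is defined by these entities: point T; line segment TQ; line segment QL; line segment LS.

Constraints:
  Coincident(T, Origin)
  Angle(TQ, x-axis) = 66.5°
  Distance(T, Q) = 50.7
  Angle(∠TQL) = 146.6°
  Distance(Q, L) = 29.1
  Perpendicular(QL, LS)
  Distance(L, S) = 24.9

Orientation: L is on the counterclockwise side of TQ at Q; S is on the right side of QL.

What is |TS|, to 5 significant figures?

88.829

∠TQL = 146.6°, so QL runs at 66.5° + (180° − 146.6°) = 99.900° from the x-axis; with |QL| = 29.1, L = Q + 29.1·(cos 99.900°, sin 99.900°) = (15.213, 75.162). QL is perpendicular to LS; with |LS| = 24.9 on the right of QL, S = L + 24.9·(0.98511, 0.17193) = (39.743, 79.443). Then |TS| = |S − T| = 88.829.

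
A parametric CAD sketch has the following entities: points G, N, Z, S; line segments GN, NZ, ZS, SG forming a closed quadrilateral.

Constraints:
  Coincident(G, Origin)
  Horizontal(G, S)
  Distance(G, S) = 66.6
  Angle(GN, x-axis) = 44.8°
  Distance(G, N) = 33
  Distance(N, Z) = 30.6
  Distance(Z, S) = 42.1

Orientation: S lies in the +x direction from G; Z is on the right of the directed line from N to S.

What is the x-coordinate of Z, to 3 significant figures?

25.1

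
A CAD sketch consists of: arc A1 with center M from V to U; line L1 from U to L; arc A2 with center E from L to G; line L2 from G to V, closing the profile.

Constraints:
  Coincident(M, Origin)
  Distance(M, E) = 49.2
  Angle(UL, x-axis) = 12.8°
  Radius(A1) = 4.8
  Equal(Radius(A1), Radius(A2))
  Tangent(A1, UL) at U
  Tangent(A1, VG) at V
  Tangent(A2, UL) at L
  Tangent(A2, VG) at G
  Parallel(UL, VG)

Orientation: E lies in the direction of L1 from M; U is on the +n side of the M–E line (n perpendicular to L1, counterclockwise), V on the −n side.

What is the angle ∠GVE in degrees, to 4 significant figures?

5.572°

The slot axis is L1's direction at 12.8°, so u = (cos 12.8°, sin 12.8°) = (0.9751, 0.2215) and n = (−sin 12.8°, cos 12.8°) = (-0.2215, 0.9751). M is at the origin and E lies 49.2 along u from M, so E = 49.2·u = (47.98, 10.90). Tangency of A1 to both parallel lines with radius 4.8 puts U and V at M ± 4.8·n: U = (-1.063, 4.681), V = (1.063, -4.681). Equal radii place L and G the same way about E: L = E + 4.8·n = (46.91, 15.58), G = E − 4.8·n = (49.04, 6.219). Then cos ∠GVE = VG·VE / (|VG||VE|), giving 5.572°.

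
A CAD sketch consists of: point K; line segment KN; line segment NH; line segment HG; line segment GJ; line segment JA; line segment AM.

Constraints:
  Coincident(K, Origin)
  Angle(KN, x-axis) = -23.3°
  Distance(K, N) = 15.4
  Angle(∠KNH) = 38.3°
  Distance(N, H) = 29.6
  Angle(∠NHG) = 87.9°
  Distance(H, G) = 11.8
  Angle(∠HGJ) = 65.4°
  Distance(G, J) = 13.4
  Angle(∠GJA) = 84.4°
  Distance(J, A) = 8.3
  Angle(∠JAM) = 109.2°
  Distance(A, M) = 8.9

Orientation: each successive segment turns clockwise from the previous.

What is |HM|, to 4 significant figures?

1.043

K is at the origin; KN runs at -23.3° with length 15.4, so N = (14.14, -6.091). ∠KNH = 38.3° gives NH at -165.0° from the x-axis; with |NH| = 29.6, H = (-14.45, -13.75). ∠NHG = 87.9° gives HG at 102.9° from the x-axis; with |HG| = 11.8, G = (-17.08, -2.250). ∠HGJ = 65.4° gives GJ at -11.70° from the x-axis; with |GJ| = 13.4, J = (-3.960, -4.968). ∠GJA = 84.4° gives JA at -107.3° from the x-axis; with |JA| = 8.3, A = (-6.428, -12.89). ∠JAM = 109.2° gives AM at -178.1° from the x-axis; with |AM| = 8.9, M = (-15.32, -13.19). Then |HM| = |M − H| = 1.043.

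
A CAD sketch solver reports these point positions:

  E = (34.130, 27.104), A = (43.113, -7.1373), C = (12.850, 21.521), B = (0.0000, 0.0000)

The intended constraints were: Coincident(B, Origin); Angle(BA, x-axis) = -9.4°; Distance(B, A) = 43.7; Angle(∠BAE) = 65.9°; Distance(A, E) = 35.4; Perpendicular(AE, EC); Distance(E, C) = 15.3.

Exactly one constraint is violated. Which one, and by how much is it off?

Distance(E, C) = 15.3 — off by 6.70.

B = (0.00, 0.00) ✓; BA at -9.400° ✓; |BA| = 43.70 ✓; ∠BAE = 65.90° ✓; |AE| = 35.40 ✓; ∠(AE, EC) = 90.00° ✓; |EC| = 22.00 ✗.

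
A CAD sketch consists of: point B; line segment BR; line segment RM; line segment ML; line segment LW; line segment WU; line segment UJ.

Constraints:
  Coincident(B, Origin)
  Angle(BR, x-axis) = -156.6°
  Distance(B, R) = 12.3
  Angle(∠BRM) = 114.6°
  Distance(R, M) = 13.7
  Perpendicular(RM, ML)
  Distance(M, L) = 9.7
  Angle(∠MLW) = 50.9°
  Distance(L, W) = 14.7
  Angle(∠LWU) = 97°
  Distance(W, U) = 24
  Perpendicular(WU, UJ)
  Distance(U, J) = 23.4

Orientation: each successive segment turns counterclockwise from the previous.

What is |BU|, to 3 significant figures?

37.1

∠MLW = 50.9° gives LW at 128° from the x-axis; with |LW| = 14.7, W = (-10.9, -7.19). ∠LWU = 97.0° gives WU at -149° from the x-axis; with |WU| = 24.0, U = (-31.5, -19.5). Then |BU| = |U − B| = 37.1.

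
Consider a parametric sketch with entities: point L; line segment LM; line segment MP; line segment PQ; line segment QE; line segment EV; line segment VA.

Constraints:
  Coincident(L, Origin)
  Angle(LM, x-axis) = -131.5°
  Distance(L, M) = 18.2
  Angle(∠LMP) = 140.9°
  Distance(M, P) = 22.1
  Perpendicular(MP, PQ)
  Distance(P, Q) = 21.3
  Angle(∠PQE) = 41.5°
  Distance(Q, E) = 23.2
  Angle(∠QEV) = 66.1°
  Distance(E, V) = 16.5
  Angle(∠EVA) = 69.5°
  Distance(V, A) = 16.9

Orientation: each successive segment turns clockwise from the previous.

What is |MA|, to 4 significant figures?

26.77

L is at the origin; LM runs at -131.5° with length 18.2, so M = (-12.06, -13.63). ∠LMP = 140.9° gives MP at -170.6° from the x-axis; with |MP| = 22.1, P = (-33.86, -17.24). MP is perpendicular to PQ, so PQ runs at 99.40°; with |PQ| = 21.3, Q = (-37.34, 3.773). ∠PQE = 41.5° gives QE at -39.10° from the x-axis; with |QE| = 23.2, E = (-19.34, -10.86). ∠QEV = 66.1° gives EV at -153.0° from the x-axis; with |EV| = 16.5, V = (-34.04, -18.35). ∠EVA = 69.5° gives VA at 96.50° from the x-axis; with |VA| = 16.9, A = (-35.95, -1.558). Then |MA| = |A − M| = 26.77.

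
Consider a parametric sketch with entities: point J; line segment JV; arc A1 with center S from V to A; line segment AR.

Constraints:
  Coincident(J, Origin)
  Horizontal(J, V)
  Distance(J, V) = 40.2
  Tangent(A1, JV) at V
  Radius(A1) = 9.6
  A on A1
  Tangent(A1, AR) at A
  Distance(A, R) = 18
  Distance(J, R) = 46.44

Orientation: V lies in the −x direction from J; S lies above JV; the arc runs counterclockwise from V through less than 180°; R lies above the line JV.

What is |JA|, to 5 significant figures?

33.279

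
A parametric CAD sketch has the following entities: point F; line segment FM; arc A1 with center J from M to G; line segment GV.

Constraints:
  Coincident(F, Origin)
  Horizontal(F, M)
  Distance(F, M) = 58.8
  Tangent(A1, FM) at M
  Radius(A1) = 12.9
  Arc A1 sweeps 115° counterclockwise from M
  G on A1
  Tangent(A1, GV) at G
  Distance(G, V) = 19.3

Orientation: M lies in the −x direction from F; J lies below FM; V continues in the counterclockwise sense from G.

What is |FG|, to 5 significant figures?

72.841

F is at the origin; F and M share the same y with |FM| = 58.8 and M on the −x side, so M = (-58.800, 0.0000). A1 meets FM tangentially, so JM is at right angles to FM, so J = M + (0, -12.9) = (-58.800, -12.900). On A1, M sits at bearing 90° from J; a 115° counterclockwise sweep puts G at bearing 205°, so G = J + 12.9·(cos 205°, sin 205°) = (-70.491, -18.352). Then |FG| = |G − F| = 72.841.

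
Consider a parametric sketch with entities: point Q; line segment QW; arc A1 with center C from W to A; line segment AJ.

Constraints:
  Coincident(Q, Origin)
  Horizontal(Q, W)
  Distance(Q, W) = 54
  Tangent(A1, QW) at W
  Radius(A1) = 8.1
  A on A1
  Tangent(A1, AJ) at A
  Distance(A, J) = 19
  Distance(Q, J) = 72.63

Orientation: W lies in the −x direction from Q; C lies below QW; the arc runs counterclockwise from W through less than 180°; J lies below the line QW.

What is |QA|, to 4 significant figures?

61.57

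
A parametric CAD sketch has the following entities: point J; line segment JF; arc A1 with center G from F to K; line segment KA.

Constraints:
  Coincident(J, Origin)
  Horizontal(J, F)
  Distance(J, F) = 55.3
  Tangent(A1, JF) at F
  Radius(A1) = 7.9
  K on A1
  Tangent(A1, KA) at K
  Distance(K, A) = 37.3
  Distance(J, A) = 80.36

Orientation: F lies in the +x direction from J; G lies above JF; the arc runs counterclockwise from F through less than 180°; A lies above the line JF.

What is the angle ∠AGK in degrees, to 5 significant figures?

78.042°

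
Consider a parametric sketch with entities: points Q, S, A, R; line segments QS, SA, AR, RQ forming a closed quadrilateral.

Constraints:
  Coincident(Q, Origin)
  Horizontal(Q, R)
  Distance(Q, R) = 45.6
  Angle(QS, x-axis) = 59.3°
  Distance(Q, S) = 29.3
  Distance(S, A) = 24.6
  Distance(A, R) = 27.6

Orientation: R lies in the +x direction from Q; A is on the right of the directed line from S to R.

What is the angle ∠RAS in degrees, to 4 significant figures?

98.75°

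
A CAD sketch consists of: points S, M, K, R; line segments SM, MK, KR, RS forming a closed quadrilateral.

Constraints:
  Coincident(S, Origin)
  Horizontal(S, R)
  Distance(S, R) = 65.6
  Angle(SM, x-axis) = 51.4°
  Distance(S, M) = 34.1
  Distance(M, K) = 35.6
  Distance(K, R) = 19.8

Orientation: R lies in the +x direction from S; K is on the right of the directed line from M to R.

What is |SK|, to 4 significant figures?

45.83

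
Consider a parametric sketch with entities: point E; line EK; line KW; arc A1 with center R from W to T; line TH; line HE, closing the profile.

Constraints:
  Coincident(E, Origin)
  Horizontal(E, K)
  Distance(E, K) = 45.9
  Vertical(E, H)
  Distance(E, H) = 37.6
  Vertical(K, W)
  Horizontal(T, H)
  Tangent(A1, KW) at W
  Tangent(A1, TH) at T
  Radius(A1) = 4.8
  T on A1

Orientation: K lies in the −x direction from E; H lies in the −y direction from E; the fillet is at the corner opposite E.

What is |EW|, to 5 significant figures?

56.415

E is at the origin; E and K share the same y with |EK| = 45.9 and K on the −x side, so K = (-45.900, 0.0000). E and H share the same x with |EH| = 37.6 and H on the −y side, so H = (0.0000, -37.600). The virtual corner opposite E is at (-45.900, -37.600). The tangent condition forces RW to be normal to KW and since A1 is tangent to TH there, RT ⟂ TH, with radius 4.8, so the center R sits 4.8 in from both sides at R = (-41.100, -32.800). That places the tangent points at W = (-45.900, -32.800) on KW and T = (-41.100, -37.600) on TH. Then |EW| = |W − E| = 56.415.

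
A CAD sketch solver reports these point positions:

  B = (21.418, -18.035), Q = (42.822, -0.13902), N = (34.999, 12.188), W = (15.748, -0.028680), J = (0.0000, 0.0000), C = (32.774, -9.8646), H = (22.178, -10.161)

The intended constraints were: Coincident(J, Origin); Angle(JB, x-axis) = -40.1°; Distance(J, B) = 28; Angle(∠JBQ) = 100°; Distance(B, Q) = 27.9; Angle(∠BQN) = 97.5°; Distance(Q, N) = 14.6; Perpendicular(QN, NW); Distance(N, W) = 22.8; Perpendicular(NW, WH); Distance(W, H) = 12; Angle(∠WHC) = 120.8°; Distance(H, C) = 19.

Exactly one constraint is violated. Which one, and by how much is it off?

Distance(H, C) = 19 — off by 8.40.

J = (0.00, 0.00) ✓; JB at -40.10° ✓; |JB| = 28.00 ✓; ∠JBQ = 100.0° ✓; |BQ| = 27.90 ✓; ∠BQN = 97.50° ✓; |QN| = 14.60 ✓; ∠(QN, NW) = 90.00° ✓; |NW| = 22.80 ✓; ∠(NW, WH) = 90.00° ✓; |WH| = 12.00 ✓; ∠WHC = 120.8° ✓; |HC| = 10.60 ✗.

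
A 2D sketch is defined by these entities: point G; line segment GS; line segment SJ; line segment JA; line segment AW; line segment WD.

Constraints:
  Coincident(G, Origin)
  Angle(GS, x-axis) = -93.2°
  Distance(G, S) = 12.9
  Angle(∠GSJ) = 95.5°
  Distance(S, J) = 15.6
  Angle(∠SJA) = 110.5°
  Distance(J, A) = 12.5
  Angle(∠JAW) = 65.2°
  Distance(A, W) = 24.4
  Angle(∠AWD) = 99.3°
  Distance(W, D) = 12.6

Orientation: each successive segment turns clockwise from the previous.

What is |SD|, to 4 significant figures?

6.072

∠JAW = 65.2° gives AW at -2.000° from the x-axis; with |AW| = 24.4, W = (3.234, -2.834). ∠AWD = 99.3° gives WD at -82.70° from the x-axis; with |WD| = 12.6, D = (4.835, -15.33). Then |SD| = |D − S| = 6.072.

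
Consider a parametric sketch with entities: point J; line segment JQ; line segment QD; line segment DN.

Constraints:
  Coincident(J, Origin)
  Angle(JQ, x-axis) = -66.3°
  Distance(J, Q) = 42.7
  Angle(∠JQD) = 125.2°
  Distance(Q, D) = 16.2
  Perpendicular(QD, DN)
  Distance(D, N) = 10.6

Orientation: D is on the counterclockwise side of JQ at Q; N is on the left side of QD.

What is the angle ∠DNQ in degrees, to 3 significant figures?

56.8°

J is at the origin; JQ runs at -66.3° with length 42.7, so Q = 42.7·(cos -66.3°, sin -66.3°) = (17.2, -39.1). ∠JQD = 125.2°, so QD runs at -66.3° + (180° − 125.2°) = -11.5° from the x-axis; with |QD| = 16.2, D = Q + 16.2·(cos -11.5°, sin -11.5°) = (33.0, -42.3). QD is perpendicular to DN; with |DN| = 10.6 on the left of QD, N = D + 10.6·(0.199, 0.980) = (35.2, -31.9). Then cos ∠DNQ = ND·NQ / (|ND||NQ|), giving 56.8°.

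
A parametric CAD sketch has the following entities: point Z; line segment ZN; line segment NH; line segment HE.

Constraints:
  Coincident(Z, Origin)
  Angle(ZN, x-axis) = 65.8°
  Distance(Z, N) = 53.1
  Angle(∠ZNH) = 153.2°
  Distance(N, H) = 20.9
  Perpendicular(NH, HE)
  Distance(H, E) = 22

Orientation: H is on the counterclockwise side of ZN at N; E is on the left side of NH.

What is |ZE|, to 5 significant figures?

68.324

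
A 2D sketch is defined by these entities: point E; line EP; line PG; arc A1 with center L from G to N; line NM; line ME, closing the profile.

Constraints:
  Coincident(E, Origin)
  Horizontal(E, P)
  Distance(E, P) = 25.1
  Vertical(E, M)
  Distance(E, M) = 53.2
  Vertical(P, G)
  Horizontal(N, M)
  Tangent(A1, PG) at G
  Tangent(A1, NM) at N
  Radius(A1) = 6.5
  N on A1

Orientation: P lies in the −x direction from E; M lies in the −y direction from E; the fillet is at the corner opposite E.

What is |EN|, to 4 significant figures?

56.36

E is at the origin; EP is horizontal with |EP| = 25.1 and P on the −x side, so P = (-25.10, 0.000). E and M share the same x with |EM| = 53.2 and M on the −y side, so M = (0.000, -53.20). The virtual corner opposite E is at (-25.10, -53.20). A1 meets PG tangentially, so LG is at right angles to PG and tangency of A1 to NM means the radius LN is perpendicular to NM, with radius 6.5, so the center L sits 6.5 in from both sides at L = (-18.60, -46.70). That places the tangent points at G = (-25.10, -46.70) on PG and N = (-18.60, -53.20) on NM. Then |EN| = |N − E| = 56.36.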